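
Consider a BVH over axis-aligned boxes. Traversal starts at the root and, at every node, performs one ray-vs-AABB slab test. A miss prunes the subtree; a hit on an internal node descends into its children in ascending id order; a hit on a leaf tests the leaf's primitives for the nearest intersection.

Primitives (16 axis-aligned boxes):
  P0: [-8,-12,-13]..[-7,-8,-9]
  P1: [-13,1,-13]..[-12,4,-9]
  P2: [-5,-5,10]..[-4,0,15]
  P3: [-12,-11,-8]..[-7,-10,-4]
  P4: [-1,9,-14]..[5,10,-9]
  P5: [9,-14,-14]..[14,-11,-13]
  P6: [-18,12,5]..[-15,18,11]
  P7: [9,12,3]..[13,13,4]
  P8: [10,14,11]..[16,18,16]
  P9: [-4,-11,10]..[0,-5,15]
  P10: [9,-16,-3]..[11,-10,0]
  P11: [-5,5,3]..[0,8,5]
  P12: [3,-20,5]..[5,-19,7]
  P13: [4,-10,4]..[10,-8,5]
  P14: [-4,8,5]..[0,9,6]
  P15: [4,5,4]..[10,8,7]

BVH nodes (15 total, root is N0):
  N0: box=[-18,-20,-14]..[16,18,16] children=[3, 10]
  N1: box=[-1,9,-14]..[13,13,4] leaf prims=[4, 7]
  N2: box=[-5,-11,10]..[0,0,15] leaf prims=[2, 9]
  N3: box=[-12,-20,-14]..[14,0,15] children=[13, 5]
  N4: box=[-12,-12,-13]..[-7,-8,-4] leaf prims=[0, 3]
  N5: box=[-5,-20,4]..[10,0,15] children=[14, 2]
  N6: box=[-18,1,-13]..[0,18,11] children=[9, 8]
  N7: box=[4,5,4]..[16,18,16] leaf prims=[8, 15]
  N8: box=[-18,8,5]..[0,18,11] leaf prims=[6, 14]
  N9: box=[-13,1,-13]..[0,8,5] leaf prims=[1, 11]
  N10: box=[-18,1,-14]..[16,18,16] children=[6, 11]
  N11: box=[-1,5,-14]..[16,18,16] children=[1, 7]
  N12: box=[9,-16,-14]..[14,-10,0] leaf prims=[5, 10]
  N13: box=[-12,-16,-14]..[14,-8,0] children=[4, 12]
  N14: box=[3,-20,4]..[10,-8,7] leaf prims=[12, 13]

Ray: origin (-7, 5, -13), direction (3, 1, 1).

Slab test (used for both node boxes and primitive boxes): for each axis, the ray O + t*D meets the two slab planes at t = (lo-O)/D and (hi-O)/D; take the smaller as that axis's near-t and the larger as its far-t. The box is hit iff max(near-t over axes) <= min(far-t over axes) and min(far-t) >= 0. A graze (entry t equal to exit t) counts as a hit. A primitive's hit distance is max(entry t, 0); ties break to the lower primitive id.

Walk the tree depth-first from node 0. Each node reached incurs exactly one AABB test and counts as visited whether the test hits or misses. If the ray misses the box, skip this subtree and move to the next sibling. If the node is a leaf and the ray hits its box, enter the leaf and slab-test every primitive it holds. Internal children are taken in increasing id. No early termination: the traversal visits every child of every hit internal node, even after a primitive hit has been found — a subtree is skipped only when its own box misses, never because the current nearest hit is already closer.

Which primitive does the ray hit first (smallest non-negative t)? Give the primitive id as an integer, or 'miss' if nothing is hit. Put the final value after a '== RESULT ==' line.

Trace the traversal:
N0 x:[-11/3,23/3] y:[-25,13] z:[-1,29] -> hit [-1,23/3], descend [3, 10]
  N3 x:[-5/3,7] y:[-25,-5] z:[-1,28] -> miss, prune
  N10 x:[-11/3,23/3] y:[-4,13] z:[-1,29] -> hit [-1,23/3], descend [6, 11]
    N6 x:[-11/3,7/3] y:[-4,13] z:[0,24] -> hit [0,7/3], descend [8, 9]
      N8 x:[-11/3,7/3] y:[3,13] z:[18,24] -> miss, prune
      N9 x:[-2,7/3] y:[-4,3] z:[0,18] -> hit [0,7/3] leaf, test {P1(miss), P11(miss)}
    N11 x:[2,23/3] y:[0,13] z:[-1,29] -> hit [2,23/3], descend [1, 7]
      N1 x:[2,20/3] y:[4,8] z:[-1,17] -> hit [4,20/3] leaf, test {P4@t=4, P7(miss)}
      N7 x:[11/3,23/3] y:[0,13] z:[17,29] -> miss, prune

Summary -> nodes [0, 3, 10, 6, 8, 9, 11, 1, 7]; box-tests=9; leaf-entries=2; first=P4

== RESULT ==
4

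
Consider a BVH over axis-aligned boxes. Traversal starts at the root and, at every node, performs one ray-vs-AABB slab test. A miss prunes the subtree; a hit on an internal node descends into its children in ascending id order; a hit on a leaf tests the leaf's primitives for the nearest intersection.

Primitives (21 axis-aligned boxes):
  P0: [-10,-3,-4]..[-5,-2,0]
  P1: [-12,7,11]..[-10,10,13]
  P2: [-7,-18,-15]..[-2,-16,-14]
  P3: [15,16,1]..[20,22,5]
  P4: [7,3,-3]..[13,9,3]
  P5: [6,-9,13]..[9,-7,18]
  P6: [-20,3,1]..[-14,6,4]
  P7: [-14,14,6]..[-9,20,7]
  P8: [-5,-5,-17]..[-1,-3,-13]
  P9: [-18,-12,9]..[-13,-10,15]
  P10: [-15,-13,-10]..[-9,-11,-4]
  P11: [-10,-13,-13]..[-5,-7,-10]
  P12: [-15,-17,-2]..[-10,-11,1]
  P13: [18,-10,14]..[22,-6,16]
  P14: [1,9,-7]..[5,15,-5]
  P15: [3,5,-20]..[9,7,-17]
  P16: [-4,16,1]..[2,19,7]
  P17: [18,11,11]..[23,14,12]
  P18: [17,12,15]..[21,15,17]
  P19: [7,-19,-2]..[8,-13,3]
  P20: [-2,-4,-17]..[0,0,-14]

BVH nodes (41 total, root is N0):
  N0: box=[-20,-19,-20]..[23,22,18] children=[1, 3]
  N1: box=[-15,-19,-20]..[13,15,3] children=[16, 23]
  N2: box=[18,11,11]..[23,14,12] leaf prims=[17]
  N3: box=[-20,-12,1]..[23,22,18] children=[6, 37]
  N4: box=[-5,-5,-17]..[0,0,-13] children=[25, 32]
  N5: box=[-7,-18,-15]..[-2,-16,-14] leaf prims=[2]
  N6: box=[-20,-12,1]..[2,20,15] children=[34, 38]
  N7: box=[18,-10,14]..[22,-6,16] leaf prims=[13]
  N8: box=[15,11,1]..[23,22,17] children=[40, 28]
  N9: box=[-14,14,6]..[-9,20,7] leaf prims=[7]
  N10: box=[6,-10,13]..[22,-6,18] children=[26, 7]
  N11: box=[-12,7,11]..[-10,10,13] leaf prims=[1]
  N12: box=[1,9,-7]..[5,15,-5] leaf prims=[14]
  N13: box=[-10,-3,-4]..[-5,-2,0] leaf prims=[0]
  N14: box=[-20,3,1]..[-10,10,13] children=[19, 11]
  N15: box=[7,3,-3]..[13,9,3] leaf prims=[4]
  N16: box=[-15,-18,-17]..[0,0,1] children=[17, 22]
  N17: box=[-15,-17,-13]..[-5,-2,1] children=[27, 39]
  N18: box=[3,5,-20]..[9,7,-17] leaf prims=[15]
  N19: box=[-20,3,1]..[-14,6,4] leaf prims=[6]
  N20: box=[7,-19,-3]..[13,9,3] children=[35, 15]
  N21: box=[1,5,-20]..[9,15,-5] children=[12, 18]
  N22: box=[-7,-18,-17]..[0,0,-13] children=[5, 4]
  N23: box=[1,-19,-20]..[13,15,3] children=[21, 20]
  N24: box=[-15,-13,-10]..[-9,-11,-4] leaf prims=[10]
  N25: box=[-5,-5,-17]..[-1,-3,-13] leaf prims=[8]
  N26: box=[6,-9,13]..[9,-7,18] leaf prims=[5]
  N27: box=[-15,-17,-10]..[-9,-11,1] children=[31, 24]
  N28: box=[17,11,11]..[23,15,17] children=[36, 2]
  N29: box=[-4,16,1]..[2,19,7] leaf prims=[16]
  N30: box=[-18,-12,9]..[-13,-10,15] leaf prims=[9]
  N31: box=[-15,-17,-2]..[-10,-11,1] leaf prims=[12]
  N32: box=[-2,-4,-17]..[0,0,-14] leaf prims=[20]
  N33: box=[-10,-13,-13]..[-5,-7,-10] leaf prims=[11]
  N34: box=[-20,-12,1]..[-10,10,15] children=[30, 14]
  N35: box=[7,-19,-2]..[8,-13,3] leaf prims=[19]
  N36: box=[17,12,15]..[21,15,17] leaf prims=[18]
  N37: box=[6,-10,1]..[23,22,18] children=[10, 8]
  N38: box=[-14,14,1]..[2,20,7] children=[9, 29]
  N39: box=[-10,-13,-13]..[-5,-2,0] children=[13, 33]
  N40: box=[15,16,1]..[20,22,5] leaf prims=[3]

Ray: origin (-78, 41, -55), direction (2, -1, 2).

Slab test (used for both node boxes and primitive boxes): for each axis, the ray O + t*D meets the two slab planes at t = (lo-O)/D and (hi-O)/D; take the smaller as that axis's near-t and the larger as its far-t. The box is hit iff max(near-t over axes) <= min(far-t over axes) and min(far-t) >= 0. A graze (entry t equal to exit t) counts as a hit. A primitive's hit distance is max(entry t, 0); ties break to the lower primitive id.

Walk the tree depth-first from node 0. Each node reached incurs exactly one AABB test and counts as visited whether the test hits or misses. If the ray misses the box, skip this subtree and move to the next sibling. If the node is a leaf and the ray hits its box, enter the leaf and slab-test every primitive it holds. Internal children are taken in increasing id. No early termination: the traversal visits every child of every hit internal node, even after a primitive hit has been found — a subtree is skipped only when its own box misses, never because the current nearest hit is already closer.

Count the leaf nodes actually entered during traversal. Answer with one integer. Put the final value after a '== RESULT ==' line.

Trace the traversal:
N0 x:[29,101/2] y:[19,60] z:[35/2,73/2] -> hit [29,73/2], descend [1, 3]
  N1 x:[63/2,91/2] y:[26,60] z:[35/2,29] -> miss, prune
  N3 x:[29,101/2] y:[19,53] z:[28,73/2] -> hit [29,73/2], descend [6, 37]
    N6 x:[29,40] y:[21,53] z:[28,35] -> hit [29,35], descend [34, 38]
      N34 x:[29,34] y:[31,53] z:[28,35] -> hit [31,34], descend [14, 30]
        N14 x:[29,34] y:[31,38] z:[28,34] -> hit [31,34], descend [11, 19]
          N11 x:[33,34] y:[31,34] z:[33,34] -> hit [33,34] leaf, test {P1@t=33}
          N19 x:[29,32] y:[35,38] z:[28,59/2] -> miss, prune
        N30 x:[30,65/2] y:[51,53] z:[32,35] -> miss, prune
      N38 x:[32,40] y:[21,27] z:[28,31] -> miss, prune
    N37 x:[42,101/2] y:[19,51] z:[28,73/2] -> miss, prune

Visited [0, 1, 3, 6, 34, 14, 11, 19, 30, 38, 37]. Tests: 11 box, 1 leaf. Nearest: P1.

== RESULT ==
1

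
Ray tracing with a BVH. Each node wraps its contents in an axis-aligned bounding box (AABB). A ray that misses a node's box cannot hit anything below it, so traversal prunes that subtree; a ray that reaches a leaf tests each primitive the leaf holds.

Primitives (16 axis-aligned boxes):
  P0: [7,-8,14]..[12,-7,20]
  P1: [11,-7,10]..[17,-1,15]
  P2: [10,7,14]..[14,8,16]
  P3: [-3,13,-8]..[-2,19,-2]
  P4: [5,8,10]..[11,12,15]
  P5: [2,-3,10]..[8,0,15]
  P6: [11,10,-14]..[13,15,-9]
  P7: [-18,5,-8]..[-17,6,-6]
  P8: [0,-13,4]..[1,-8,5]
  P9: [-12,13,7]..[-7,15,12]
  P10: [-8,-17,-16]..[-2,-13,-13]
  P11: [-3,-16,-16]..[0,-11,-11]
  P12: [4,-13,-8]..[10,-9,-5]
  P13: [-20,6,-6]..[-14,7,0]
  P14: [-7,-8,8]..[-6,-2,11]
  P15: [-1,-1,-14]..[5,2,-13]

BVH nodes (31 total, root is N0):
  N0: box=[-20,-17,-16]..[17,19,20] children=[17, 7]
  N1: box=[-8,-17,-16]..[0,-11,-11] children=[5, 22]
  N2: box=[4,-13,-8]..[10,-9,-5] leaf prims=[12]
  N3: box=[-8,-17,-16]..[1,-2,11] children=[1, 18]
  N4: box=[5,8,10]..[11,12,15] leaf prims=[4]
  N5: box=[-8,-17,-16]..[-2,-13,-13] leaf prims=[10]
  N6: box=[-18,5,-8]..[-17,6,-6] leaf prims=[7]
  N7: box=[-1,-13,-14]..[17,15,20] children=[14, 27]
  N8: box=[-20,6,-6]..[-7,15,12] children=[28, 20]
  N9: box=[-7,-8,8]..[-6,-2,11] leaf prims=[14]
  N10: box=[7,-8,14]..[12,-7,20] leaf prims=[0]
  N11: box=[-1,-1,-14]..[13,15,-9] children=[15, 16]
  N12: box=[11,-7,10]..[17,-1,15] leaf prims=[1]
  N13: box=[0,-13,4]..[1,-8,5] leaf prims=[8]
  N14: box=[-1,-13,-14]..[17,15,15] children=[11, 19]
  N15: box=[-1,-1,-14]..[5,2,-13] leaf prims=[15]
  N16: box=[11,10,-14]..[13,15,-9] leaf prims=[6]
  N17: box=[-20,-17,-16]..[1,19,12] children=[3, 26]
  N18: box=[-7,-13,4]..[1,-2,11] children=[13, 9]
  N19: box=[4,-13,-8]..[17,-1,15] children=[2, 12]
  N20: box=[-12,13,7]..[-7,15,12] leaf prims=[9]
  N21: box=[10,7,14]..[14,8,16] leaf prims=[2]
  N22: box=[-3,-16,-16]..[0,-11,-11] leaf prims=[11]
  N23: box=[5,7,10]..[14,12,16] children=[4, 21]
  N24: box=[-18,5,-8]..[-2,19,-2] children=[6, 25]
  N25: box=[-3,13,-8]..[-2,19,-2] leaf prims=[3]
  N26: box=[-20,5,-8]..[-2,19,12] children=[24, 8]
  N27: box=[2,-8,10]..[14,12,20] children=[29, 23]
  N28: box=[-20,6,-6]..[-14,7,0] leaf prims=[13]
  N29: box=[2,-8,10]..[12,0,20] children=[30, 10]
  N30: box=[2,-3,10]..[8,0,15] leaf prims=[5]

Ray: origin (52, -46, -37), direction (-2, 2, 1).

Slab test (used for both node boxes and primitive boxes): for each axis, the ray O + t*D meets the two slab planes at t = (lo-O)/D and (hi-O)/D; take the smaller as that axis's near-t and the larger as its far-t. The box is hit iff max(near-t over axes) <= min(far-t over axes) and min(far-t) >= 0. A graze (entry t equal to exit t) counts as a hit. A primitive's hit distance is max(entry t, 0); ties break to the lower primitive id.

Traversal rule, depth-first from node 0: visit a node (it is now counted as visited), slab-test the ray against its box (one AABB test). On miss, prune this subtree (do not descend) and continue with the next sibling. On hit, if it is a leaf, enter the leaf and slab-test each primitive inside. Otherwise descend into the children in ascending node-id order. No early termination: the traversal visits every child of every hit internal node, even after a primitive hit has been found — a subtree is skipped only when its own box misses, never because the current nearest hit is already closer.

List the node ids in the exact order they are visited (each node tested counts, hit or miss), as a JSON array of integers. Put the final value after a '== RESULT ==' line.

Trace the traversal:
N0 x:[35/2,36] y:[29/2,65/2] z:[21,57] -> hit [21,65/2], descend [7, 17]
  N7 x:[35/2,53/2] y:[33/2,61/2] z:[23,57] -> hit [23,53/2], descend [14, 27]
    N14 x:[35/2,53/2] y:[33/2,61/2] z:[23,52] -> hit [23,53/2], descend [11, 19]
      N11 x:[39/2,53/2] y:[45/2,61/2] z:[23,28] -> hit [23,53/2], descend [15, 16]
        N15 x:[47/2,53/2] y:[45/2,24] z:[23,24] -> hit [47/2,24] leaf, test {P15@t=47/2}
        N16 x:[39/2,41/2] y:[28,61/2] z:[23,28] -> miss, prune
      N19 x:[35/2,24] y:[33/2,45/2] z:[29,52] -> miss, prune
    N27 x:[19,25] y:[19,29] z:[47,57] -> miss, prune
  N17 x:[51/2,36] y:[29/2,65/2] z:[21,49] -> hit [51/2,65/2], descend [3, 26]
    N3 x:[51/2,30] y:[29/2,22] z:[21,48] -> miss, prune
    N26 x:[27,36] y:[51/2,65/2] z:[29,49] -> hit [29,65/2], descend [8, 24]
      N8 x:[59/2,36] y:[26,61/2] z:[31,49] -> miss, prune
      N24 x:[27,35] y:[51/2,65/2] z:[29,35] -> hit [29,65/2], descend [6, 25]
        N6 x:[69/2,35] y:[51/2,26] z:[29,31] -> miss, prune
        N25 x:[27,55/2] y:[59/2,65/2] z:[29,35] -> miss, prune

Visited [0, 7, 14, 11, 15, 16, 19, 27, 17, 3, 26, 8, 24, 6, 25]. Tests: 15 box, 1 leaf. Nearest: P15.

== RESULT ==
[0, 7, 14, 11, 15, 16, 19, 27, 17, 3, 26, 8, 24, 6, 25]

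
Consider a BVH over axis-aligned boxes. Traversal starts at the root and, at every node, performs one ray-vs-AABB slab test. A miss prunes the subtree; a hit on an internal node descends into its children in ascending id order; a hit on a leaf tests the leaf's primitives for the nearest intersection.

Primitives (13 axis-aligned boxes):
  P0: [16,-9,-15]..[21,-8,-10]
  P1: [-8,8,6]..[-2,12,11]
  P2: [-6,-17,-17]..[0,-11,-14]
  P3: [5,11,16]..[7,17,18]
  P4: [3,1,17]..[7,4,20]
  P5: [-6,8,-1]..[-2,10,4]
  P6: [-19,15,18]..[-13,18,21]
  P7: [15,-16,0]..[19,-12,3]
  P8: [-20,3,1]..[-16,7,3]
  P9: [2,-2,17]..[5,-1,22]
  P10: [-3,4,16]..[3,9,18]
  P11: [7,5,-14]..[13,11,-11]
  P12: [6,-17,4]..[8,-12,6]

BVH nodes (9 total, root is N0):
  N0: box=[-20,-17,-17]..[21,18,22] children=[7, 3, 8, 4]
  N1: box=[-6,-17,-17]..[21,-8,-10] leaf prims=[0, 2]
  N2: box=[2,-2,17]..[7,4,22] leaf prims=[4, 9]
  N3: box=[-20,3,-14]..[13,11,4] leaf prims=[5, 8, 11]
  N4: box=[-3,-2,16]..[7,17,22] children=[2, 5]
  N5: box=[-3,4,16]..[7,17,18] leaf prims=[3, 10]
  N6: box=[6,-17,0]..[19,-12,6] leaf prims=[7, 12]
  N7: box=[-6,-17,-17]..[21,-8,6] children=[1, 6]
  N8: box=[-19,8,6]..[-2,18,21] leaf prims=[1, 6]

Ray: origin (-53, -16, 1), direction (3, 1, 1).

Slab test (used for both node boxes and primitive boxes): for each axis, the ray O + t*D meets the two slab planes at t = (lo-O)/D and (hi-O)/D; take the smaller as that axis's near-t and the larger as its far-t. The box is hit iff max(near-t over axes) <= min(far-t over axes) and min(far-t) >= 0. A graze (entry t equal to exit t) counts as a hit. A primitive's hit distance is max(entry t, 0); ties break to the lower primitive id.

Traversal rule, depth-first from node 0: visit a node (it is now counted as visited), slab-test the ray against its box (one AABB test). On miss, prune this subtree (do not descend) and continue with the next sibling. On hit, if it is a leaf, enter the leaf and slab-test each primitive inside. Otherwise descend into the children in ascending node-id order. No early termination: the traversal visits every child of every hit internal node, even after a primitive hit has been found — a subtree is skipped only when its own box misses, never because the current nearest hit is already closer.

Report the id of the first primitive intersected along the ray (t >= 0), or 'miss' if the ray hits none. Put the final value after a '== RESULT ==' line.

Walk:
N0 x:[11,74/3] y:[-1,34] z:[-18,21] -> hit [11,21], descend [3, 4, 7, 8]
  N3 x:[11,22] y:[19,27] z:[-15,3] -> miss, prune
  N4 x:[50/3,20] y:[14,33] z:[15,21] -> hit [50/3,20], descend [2, 5]
    N2 x:[55/3,20] y:[14,20] z:[16,21] -> hit [55/3,20] leaf, test {P4@t=56/3, P9(miss)}
    N5 x:[50/3,20] y:[20,33] z:[15,17] -> miss, prune
  N7 x:[47/3,74/3] y:[-1,8] z:[-18,5] -> miss, prune
  N8 x:[34/3,17] y:[24,34] z:[5,20] -> miss, prune

Summary -> nodes [0, 3, 4, 2, 5, 7, 8]; box-tests=7; leaf-entries=1; first=P4

== RESULT ==
4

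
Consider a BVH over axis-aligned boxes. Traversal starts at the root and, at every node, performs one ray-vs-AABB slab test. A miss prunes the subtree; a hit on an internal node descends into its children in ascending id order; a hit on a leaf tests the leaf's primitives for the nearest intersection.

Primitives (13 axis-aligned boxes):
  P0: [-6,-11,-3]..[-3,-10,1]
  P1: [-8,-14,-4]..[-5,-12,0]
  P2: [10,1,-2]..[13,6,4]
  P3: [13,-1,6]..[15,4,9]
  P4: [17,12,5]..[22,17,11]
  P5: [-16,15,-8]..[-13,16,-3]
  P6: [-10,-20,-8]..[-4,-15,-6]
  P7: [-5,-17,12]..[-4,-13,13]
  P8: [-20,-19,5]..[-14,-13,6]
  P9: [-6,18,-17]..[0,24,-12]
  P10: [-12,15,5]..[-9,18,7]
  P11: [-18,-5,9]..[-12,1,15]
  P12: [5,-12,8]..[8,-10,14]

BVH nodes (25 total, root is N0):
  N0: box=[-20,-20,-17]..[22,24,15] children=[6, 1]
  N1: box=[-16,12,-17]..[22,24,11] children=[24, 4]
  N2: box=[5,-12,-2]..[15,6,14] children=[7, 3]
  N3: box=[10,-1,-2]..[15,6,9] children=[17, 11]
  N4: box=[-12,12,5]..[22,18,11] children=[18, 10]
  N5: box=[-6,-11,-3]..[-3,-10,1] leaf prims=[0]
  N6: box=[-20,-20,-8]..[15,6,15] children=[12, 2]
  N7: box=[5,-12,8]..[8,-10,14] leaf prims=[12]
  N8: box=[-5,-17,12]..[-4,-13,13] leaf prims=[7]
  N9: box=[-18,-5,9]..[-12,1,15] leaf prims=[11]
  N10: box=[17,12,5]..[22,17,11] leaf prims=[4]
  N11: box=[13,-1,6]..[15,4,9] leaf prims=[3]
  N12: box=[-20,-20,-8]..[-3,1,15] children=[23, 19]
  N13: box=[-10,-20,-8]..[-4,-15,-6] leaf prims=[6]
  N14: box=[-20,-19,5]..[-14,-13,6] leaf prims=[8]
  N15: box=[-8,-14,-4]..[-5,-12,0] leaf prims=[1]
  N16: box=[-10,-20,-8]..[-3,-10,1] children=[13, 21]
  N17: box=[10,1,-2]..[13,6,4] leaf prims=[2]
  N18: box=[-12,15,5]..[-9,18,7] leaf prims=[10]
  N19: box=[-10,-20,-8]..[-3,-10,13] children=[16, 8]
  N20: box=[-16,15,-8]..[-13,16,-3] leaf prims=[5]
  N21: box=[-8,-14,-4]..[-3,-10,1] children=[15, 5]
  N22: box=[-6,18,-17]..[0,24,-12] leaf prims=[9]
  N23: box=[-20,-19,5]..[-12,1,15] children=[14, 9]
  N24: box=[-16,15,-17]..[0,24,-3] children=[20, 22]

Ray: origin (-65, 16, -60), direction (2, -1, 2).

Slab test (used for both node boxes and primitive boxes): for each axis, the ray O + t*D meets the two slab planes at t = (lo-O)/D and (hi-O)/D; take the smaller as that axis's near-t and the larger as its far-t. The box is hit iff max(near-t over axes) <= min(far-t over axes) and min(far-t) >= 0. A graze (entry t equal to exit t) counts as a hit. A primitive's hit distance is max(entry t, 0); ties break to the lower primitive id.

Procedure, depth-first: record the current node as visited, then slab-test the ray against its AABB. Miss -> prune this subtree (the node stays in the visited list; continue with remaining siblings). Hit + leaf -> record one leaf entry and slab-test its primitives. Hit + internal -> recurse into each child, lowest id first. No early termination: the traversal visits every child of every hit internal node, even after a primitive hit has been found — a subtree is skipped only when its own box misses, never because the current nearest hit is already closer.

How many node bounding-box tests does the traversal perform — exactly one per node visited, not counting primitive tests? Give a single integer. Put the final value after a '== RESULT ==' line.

Walk:
N0 x:[45/2,87/2] y:[-8,36] z:[43/2,75/2] -> hit [45/2,36], descend [1, 6]
  N1 x:[49/2,87/2] y:[-8,4] z:[43/2,71/2] -> miss, prune
  N6 x:[45/2,40] y:[10,36] z:[26,75/2] -> hit [26,36], descend [2, 12]
    N2 x:[35,40] y:[10,28] z:[29,37] -> miss, prune
    N12 x:[45/2,31] y:[15,36] z:[26,75/2] -> hit [26,31], descend [19, 23]
      N19 x:[55/2,31] y:[26,36] z:[26,73/2] -> hit [55/2,31], descend [8, 16]
        N8 x:[30,61/2] y:[29,33] z:[36,73/2] -> miss, prune
        N16 x:[55/2,31] y:[26,36] z:[26,61/2] -> hit [55/2,61/2], descend [13, 21]
          N13 x:[55/2,61/2] y:[31,36] z:[26,27] -> miss, prune
          N21 x:[57/2,31] y:[26,30] z:[28,61/2] -> hit [57/2,30], descend [5, 15]
            N5 x:[59/2,31] y:[26,27] z:[57/2,61/2] -> miss, prune
            N15 x:[57/2,30] y:[28,30] z:[28,30] -> hit [57/2,30] leaf, test {P1@t=57/2}
      N23 x:[45/2,53/2] y:[15,35] z:[65/2,75/2] -> miss, prune

Visited [0, 1, 6, 2, 12, 19, 8, 16, 13, 21, 5, 15, 23]. Tests: 13 box, 1 leaf. Nearest: P1.

== RESULT ==
13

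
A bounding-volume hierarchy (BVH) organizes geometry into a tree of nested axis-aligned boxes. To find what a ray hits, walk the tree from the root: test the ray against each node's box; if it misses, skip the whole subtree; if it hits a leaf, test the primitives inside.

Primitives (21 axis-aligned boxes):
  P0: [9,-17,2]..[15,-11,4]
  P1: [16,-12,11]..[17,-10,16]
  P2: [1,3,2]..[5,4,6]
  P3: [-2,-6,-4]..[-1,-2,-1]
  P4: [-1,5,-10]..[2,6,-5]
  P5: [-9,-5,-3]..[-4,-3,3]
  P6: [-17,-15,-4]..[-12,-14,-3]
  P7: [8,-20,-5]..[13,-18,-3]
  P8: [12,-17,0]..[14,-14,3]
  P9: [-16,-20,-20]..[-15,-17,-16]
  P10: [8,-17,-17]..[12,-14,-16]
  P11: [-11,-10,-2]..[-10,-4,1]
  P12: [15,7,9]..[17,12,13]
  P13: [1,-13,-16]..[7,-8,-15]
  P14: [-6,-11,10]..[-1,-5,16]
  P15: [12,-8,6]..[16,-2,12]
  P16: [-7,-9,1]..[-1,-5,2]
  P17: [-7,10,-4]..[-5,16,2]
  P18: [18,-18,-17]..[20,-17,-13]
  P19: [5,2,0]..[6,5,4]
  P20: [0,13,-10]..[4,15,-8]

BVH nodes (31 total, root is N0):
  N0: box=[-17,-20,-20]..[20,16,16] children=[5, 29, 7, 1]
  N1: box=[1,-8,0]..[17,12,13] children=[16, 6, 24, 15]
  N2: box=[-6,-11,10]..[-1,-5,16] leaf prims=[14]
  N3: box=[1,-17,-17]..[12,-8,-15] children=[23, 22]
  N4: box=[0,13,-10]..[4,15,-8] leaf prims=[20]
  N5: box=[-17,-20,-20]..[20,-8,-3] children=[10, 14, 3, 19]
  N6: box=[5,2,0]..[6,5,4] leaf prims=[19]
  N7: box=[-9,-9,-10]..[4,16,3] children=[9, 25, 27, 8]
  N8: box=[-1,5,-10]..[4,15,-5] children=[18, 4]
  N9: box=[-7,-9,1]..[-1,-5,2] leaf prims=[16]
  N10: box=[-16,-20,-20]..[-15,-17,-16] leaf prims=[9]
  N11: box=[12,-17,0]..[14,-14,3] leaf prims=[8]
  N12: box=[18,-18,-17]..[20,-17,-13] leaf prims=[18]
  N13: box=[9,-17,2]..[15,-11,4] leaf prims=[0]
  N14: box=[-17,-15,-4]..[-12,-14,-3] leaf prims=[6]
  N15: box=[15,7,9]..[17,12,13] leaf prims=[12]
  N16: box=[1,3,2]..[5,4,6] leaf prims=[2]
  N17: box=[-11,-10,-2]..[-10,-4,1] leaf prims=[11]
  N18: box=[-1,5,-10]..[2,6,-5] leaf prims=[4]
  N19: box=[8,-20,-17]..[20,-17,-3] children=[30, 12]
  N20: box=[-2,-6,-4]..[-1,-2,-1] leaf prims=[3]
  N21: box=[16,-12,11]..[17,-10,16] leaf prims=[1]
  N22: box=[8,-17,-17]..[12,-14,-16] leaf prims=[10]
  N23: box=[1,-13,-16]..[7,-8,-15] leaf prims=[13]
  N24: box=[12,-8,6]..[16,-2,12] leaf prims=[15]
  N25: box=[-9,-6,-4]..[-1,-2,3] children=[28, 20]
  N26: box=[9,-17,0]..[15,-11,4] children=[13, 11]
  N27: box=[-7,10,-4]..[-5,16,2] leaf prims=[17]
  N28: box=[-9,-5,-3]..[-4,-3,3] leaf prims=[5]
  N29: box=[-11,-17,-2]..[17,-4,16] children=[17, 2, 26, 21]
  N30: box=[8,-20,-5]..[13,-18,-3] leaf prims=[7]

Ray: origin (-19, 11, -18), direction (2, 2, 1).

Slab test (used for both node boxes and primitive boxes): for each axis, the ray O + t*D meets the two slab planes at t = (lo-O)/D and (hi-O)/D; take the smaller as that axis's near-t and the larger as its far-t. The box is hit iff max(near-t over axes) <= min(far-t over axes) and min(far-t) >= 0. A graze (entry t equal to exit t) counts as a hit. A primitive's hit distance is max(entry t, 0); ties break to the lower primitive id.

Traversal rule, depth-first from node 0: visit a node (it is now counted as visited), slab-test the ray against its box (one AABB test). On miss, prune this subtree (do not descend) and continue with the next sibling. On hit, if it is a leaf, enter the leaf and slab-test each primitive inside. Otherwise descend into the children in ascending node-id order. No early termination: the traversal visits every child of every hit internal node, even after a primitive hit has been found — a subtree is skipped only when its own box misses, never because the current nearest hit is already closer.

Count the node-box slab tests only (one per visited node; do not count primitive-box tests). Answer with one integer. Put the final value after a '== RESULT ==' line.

Trace the traversal:
N0 x:[1,39/2] y:[-31/2,5/2] z:[-2,34] -> hit [1,5/2], descend [1, 5, 7, 29]
  N1 x:[10,18] y:[-19/2,1/2] z:[18,31] -> miss, prune
  N5 x:[1,39/2] y:[-31/2,-19/2] z:[-2,15] -> miss, prune
  N7 x:[5,23/2] y:[-10,5/2] z:[8,21] -> miss, prune
  N29 x:[4,18] y:[-14,-15/2] z:[16,34] -> miss, prune

order=[0, 1, 5, 7, 29]  |boxes|=5  |leaves|=0  hit=miss

== RESULT ==
5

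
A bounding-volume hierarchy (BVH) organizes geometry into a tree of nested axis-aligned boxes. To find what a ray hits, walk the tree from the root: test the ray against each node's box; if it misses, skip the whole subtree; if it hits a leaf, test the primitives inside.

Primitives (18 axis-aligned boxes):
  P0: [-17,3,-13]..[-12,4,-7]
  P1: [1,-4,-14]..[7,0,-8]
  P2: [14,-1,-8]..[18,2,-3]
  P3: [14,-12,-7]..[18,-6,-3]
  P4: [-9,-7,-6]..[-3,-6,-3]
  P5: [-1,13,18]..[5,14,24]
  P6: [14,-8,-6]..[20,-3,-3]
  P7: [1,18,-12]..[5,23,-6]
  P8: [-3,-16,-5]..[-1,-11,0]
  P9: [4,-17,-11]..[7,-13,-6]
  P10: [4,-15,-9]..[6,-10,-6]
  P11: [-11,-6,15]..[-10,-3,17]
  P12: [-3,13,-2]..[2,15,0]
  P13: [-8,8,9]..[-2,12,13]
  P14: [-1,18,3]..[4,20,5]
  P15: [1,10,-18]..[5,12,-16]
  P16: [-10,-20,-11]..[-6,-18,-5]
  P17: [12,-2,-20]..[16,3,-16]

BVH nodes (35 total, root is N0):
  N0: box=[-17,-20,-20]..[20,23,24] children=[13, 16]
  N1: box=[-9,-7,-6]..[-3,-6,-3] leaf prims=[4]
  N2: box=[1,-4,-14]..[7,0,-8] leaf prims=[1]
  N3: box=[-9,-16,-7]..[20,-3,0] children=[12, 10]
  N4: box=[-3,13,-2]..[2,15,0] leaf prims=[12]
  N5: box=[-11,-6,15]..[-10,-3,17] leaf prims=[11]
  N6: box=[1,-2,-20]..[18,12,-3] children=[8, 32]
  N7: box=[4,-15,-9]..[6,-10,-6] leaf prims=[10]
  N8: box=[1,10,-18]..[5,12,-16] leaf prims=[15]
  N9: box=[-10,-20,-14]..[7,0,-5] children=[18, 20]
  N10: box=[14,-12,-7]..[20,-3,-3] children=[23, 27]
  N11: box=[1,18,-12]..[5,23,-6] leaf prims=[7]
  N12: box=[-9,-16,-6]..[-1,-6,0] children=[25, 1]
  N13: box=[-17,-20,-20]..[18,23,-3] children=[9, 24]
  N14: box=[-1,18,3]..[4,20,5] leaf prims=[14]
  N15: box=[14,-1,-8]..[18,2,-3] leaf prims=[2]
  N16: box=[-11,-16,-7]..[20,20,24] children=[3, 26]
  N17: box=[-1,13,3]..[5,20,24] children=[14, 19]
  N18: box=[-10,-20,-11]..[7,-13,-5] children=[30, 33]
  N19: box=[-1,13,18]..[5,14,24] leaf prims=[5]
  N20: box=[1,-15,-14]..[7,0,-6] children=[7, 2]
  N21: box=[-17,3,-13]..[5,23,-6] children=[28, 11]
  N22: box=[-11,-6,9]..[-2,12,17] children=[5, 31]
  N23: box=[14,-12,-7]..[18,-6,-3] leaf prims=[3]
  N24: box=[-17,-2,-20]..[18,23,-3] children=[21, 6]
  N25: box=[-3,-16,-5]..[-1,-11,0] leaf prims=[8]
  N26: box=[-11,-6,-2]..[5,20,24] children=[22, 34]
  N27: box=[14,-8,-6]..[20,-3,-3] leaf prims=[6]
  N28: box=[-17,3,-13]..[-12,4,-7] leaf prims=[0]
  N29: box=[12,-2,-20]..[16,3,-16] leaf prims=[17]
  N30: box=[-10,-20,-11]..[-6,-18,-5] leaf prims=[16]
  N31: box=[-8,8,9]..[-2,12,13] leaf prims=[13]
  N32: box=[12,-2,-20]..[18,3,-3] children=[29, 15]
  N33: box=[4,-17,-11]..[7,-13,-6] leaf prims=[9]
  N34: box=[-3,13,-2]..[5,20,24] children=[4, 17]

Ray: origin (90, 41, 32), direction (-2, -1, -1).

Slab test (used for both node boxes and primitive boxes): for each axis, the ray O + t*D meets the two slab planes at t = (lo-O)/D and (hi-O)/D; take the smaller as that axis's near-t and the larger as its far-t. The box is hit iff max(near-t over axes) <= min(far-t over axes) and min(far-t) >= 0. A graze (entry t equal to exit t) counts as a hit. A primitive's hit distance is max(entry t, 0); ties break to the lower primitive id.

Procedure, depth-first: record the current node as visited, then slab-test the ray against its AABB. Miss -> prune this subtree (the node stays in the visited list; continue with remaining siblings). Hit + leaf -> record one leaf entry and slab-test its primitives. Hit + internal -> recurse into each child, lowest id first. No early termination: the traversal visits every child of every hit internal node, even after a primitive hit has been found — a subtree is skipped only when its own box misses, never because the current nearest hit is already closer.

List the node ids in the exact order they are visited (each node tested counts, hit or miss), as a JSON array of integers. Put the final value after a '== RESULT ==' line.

Trace the traversal:
N0 x:[35,107/2] y:[18,61] z:[8,52] -> hit [35,52], descend [13, 16]
  N13 x:[36,107/2] y:[18,61] z:[35,52] -> hit [36,52], descend [9, 24]
    N9 x:[83/2,50] y:[41,61] z:[37,46] -> hit [83/2,46], descend [18, 20]
      N18 x:[83/2,50] y:[54,61] z:[37,43] -> miss, prune
      N20 x:[83/2,89/2] y:[41,56] z:[38,46] -> hit [83/2,89/2], descend [2, 7]
        N2 x:[83/2,89/2] y:[41,45] z:[40,46] -> hit [83/2,89/2] leaf, test {P1@t=83/2}
        N7 x:[42,43] y:[51,56] z:[38,41] -> miss, prune
    N24 x:[36,107/2] y:[18,43] z:[35,52] -> hit [36,43], descend [6, 21]
      N6 x:[36,89/2] y:[29,43] z:[35,52] -> hit [36,43], descend [8, 32]
        N8 x:[85/2,89/2] y:[29,31] z:[48,50] -> miss, prune
        N32 x:[36,39] y:[38,43] z:[35,52] -> hit [38,39], descend [15, 29]
          N15 x:[36,38] y:[39,42] z:[35,40] -> miss, prune
          N29 x:[37,39] y:[38,43] z:[48,52] -> miss, prune
      N21 x:[85/2,107/2] y:[18,38] z:[38,45] -> miss, prune
  N16 x:[35,101/2] y:[21,57] z:[8,39] -> hit [35,39], descend [3, 26]
    N3 x:[35,99/2] y:[44,57] z:[32,39] -> miss, prune
    N26 x:[85/2,101/2] y:[21,47] z:[8,34] -> miss, prune

17 AABB tests over nodes [0, 13, 9, 18, 20, 2, 7, 24, 6, 8, 32, 15, 29, 21, 16, 3, 26]; 1 leaf entered; closest P1.

== RESULT ==
[0, 13, 9, 18, 20, 2, 7, 24, 6, 8, 32, 15, 29, 21, 16, 3, 26]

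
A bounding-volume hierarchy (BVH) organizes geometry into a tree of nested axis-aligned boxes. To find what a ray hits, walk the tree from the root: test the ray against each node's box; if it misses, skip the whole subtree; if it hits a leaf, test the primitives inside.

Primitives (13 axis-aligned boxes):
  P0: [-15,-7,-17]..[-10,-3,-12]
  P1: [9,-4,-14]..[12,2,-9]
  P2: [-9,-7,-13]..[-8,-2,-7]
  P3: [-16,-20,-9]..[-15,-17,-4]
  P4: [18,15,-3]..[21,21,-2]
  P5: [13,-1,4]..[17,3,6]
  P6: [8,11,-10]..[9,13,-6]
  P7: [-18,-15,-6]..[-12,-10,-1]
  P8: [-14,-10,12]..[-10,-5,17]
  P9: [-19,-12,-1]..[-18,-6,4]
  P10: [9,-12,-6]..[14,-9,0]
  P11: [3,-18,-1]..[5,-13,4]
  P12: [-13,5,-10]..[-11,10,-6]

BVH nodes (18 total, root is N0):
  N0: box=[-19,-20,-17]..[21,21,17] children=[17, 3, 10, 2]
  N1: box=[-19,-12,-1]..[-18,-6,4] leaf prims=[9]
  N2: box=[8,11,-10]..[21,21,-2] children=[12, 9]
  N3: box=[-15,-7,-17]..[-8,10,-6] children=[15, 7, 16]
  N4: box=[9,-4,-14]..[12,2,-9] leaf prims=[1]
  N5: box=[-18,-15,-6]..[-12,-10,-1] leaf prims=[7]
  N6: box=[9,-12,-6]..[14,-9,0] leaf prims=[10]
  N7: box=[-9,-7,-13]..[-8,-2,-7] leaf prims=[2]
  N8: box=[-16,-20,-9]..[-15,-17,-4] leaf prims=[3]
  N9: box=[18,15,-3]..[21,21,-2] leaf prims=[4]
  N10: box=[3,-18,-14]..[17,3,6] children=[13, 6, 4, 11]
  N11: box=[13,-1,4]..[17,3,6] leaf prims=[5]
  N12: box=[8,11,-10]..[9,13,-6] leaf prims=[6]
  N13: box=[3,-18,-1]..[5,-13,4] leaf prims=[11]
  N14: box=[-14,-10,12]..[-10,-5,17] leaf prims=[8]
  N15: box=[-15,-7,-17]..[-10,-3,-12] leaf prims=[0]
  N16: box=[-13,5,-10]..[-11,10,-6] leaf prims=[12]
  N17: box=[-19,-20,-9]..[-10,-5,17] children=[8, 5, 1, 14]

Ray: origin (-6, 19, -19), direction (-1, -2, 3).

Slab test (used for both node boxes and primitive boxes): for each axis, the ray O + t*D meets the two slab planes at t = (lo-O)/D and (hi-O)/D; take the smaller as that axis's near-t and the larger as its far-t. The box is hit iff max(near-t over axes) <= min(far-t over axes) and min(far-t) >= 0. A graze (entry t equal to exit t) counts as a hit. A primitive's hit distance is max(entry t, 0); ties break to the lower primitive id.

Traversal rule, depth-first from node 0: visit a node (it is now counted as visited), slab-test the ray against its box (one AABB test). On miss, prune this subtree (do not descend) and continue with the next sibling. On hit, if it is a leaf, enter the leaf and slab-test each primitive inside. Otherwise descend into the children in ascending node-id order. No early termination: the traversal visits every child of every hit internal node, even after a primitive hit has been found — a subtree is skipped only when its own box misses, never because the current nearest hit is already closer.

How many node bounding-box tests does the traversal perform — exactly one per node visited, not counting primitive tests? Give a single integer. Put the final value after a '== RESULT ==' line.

Walk:
N0 x:[-27,13] y:[-1,39/2] z:[2/3,12] -> hit [2/3,12], descend [2, 3, 10, 17]
  N2 x:[-27,-14] y:[-1,4] z:[3,17/3] -> miss, prune
  N3 x:[2,9] y:[9/2,13] z:[2/3,13/3] -> miss, prune
  N10 x:[-23,-9] y:[8,37/2] z:[5/3,25/3] -> miss, prune
  N17 x:[4,13] y:[12,39/2] z:[10/3,12] -> hit [12,12], descend [1, 5, 8, 14]
    N1 x:[12,13] y:[25/2,31/2] z:[6,23/3] -> miss, prune
    N5 x:[6,12] y:[29/2,17] z:[13/3,6] -> miss, prune
    N8 x:[9,10] y:[18,39/2] z:[10/3,5] -> miss, prune
    N14 x:[4,8] y:[12,29/2] z:[31/3,12] -> miss, prune

order=[0, 2, 3, 10, 17, 1, 5, 8, 14]  |boxes|=9  |leaves|=0  hit=miss

== RESULT ==
9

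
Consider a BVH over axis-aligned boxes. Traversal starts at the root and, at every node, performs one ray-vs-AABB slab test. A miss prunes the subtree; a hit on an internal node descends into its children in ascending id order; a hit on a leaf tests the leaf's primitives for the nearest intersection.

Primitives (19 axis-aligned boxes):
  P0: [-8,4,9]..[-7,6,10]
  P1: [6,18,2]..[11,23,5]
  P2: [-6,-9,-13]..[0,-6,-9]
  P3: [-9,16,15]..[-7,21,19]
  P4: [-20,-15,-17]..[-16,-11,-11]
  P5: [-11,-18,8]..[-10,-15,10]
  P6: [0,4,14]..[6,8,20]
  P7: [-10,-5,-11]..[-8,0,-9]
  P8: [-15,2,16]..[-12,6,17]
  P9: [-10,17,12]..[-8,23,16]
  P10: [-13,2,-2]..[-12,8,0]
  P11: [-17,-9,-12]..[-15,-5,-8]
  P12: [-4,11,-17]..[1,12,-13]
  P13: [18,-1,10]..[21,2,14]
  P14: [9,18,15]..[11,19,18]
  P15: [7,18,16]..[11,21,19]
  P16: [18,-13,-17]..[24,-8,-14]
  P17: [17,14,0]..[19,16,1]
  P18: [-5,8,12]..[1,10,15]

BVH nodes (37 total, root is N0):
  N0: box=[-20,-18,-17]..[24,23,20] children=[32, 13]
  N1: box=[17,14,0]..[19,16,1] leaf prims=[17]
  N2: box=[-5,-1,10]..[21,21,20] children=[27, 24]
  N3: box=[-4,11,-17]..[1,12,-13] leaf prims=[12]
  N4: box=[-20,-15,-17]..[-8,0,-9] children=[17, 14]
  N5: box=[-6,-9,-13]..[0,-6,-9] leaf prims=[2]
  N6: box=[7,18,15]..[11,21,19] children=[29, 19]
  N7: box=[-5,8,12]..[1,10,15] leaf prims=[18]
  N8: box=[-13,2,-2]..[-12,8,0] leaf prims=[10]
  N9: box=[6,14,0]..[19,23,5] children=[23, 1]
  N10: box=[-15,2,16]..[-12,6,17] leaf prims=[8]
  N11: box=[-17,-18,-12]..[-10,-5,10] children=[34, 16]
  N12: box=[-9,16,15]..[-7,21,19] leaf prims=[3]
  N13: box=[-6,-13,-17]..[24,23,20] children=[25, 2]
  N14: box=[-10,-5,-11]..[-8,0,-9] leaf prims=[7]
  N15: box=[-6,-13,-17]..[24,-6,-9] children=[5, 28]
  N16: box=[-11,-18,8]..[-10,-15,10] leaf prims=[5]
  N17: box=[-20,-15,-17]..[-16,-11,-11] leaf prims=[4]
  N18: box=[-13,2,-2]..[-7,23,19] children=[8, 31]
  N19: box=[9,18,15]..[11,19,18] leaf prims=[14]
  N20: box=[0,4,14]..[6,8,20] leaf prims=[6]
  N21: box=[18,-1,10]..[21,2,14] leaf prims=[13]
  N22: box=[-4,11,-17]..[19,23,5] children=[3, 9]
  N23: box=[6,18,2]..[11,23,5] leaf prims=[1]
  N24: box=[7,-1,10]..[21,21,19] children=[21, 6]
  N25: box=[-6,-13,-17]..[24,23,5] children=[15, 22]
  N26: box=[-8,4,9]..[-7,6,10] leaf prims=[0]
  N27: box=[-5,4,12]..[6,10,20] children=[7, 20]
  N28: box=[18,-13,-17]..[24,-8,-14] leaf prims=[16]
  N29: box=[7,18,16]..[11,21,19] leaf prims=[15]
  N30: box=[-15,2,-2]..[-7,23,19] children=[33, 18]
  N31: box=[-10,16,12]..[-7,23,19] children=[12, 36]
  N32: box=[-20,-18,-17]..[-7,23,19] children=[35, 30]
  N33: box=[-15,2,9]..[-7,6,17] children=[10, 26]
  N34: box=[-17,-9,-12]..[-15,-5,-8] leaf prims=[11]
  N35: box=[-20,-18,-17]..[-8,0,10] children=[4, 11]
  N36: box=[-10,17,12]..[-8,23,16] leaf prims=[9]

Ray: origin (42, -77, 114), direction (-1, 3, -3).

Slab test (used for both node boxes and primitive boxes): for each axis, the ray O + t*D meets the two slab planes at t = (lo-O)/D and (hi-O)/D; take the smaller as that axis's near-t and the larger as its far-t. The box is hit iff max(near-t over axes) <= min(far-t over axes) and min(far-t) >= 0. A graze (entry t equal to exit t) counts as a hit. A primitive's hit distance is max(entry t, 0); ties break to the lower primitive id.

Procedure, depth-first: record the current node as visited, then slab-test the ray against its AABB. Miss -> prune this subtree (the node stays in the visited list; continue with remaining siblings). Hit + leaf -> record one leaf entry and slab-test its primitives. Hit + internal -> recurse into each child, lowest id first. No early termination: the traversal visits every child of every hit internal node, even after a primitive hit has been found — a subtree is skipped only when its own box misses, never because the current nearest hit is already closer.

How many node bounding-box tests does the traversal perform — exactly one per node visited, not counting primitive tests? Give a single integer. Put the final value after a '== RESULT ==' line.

Walk:
N0 x:[18,62] y:[59/3,100/3] z:[94/3,131/3] -> hit [94/3,100/3], descend [13, 32]
  N13 x:[18,48] y:[64/3,100/3] z:[94/3,131/3] -> hit [94/3,100/3], descend [2, 25]
    N2 x:[21,47] y:[76/3,98/3] z:[94/3,104/3] -> hit [94/3,98/3], descend [24, 27]
      N24 x:[21,35] y:[76/3,98/3] z:[95/3,104/3] -> hit [95/3,98/3], descend [6, 21]
        N6 x:[31,35] y:[95/3,98/3] z:[95/3,33] -> hit [95/3,98/3], descend [19, 29]
          N19 x:[31,33] y:[95/3,32] z:[32,33] -> hit [32,32] leaf, test {P14@t=32}
          N29 x:[31,35] y:[95/3,98/3] z:[95/3,98/3] -> hit [95/3,98/3] leaf, test {P15@t=95/3}
        N21 x:[21,24] y:[76/3,79/3] z:[100/3,104/3] -> miss, prune
      N27 x:[36,47] y:[27,29] z:[94/3,34] -> miss, prune
    N25 x:[18,48] y:[64/3,100/3] z:[109/3,131/3] -> miss, prune
  N32 x:[49,62] y:[59/3,100/3] z:[95/3,131/3] -> miss, prune

Summary -> nodes [0, 13, 2, 24, 6, 19, 29, 21, 27, 25, 32]; box-tests=11; leaf-entries=2; first=P15

== RESULT ==
11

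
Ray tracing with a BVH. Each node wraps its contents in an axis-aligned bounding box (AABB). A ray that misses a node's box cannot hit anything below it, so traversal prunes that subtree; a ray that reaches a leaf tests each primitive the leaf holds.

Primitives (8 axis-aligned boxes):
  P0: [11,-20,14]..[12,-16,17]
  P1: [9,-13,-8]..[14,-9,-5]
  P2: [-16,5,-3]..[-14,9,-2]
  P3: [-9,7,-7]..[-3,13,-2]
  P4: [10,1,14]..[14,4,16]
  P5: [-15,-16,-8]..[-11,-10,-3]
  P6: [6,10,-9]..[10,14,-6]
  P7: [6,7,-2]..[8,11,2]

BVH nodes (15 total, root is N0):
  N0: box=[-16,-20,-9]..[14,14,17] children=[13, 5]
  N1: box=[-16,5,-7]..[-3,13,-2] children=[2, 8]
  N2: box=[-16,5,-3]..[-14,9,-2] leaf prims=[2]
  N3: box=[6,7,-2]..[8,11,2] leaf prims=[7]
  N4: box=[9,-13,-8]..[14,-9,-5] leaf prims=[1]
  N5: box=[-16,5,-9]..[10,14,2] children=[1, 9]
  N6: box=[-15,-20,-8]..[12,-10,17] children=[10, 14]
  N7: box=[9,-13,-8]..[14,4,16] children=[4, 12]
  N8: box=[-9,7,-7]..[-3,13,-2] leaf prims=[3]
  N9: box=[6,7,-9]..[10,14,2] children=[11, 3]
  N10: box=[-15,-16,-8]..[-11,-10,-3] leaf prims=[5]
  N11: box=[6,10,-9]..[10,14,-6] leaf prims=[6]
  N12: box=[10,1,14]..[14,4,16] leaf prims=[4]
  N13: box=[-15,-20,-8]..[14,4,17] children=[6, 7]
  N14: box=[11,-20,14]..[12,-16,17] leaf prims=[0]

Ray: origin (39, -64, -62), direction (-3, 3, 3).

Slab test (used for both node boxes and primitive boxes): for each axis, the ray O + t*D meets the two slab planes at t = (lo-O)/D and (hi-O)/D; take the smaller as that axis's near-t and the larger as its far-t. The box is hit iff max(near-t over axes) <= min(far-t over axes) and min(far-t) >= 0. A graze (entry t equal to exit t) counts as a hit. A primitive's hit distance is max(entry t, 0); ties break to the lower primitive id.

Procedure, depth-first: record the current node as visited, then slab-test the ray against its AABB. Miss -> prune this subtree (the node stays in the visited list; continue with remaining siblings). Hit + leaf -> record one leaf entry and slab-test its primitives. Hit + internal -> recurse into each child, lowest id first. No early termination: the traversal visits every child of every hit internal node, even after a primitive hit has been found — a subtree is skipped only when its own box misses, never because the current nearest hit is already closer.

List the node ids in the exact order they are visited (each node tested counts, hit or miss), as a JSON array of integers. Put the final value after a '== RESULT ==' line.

Traverse from the root:
N0 x:[25/3,55/3] y:[44/3,26] z:[53/3,79/3] -> hit [53/3,55/3], descend [5, 13]
  N5 x:[29/3,55/3] y:[23,26] z:[53/3,64/3] -> miss, prune
  N13 x:[25/3,18] y:[44/3,68/3] z:[18,79/3] -> hit [18,18], descend [6, 7]
    N6 x:[9,18] y:[44/3,18] z:[18,79/3] -> hit [18,18], descend [10, 14]
      N10 x:[50/3,18] y:[16,18] z:[18,59/3] -> hit [18,18] leaf, test {P5@t=18}
      N14 x:[9,28/3] y:[44/3,16] z:[76/3,79/3] -> miss, prune
    N7 x:[25/3,10] y:[17,68/3] z:[18,26] -> miss, prune

order=[0, 5, 13, 6, 10, 14, 7]  |boxes|=7  |leaves|=1  hit=P5

== RESULT ==
[0, 5, 13, 6, 10, 14, 7]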